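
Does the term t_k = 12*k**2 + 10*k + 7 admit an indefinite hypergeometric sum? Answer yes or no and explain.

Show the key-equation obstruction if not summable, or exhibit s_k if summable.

Ratio r(k) = (12*k**2 + 34*k + 29)/(12*k**2 + 10*k + 7).
Factor: A=1; B=1; C=k**2 + 5*k/6 + 7/12.
Set up (1)·f(k+1) − (1)·f(k) − (k**2 + 5*k/6 + 7/12) = 0.
From deg A=0, deg B=0, deg C=2: d=3.
Solve for f: f(k) = k*(4*k**2 - k + 4)/12 (degree 3 ≤ 3).
So s_k = (B(k−1)f/C)·t_k = (k*(4*k**2 - k + 4)/(12*k**2 + 10*k + 7))·t_k = k*(4*k**2 - k + 4).
Check: Δs_k = 12*k**2 + 10*k + 7. ✓

Yes. s_k = k*(4*k**2 - k + 4).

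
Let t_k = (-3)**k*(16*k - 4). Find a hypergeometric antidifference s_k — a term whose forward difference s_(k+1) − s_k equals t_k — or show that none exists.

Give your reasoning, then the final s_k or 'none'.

Step 1: r(k) = 3*(-4*k - 3)/(4*k - 1).
Normal form (A,B,C) = (-3, 1, k - 1/4).
Set up (-3)·f(k+1) − (1)·f(k) − (k - 1/4) = 0.
Degrees (0,0,1) ⇒ d ≤ 1.
A polynomial solution: f(k) = -(k - 1)/4.
Then R = B(k−1)f/C = -(k - 1)/(4*k - 1), so s_k = R(k)·t_k = 4*(-3)**k*(1 - k).
Δs = (-3)**k*(16*k - 4), as required.

s_k = 4*(-3)**k*(1 - k)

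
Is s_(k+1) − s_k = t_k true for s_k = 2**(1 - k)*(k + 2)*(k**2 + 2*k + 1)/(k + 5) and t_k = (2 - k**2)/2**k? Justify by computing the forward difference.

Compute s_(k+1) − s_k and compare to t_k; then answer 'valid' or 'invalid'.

s_(k+1) = (k + 3)*(2*k + (k + 1)**2 + 3)/(2**k*(k + 6))
s_(k+1) − s_k = (-k**4 - 8*k**3 - 7*k**2 + 28*k + 36)/(2**k*(k**2 + 11*k + 30))
(s_(k+1) − s_k) − t_k = 3*(k**3 + 7*k**2 + 2*k - 8)/(2**k*(k**2 + 11*k + 30))

Invalid: residual 3*(k**3 + 7*k**2 + 2*k - 8)/(2**k*(k**2 + 11*k + 30)) ≠ 0.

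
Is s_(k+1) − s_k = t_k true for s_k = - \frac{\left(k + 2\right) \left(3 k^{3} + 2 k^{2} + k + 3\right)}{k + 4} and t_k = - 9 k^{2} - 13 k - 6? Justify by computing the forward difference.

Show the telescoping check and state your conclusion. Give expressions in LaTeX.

Invalid: residual \frac{2 \left(6 k^{3} + 47 k^{2} + 57 k + 21\right)}{k^{2} + 9 k + 20} ≠ 0.

s_(k+1) = -(k + 3)*(k + 3*(k + 1)**3 + 2*(k + 1)**2 + 4)/(k + 5)
s_(k+1) − s_k = (-9*k**4 - 82*k**3 - 209*k**2 - 200*k - 78)/(k**2 + 9*k + 20)
(s_(k+1) − s_k) − t_k = 2*(6*k**3 + 47*k**2 + 57*k + 21)/(k**2 + 9*k + 20)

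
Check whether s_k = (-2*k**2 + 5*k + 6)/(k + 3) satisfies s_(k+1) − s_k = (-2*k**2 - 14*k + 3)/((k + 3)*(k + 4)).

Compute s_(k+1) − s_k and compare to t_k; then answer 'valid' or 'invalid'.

Valid: the claim telescopes to t_k.

s_(k+1) = (-2*k**2 + k + 9)/(k + 4)
s_(k+1) − s_k = (-2*k**2 - 14*k + 3)/(k**2 + 7*k + 12)
(s_(k+1) − s_k) − t_k = 0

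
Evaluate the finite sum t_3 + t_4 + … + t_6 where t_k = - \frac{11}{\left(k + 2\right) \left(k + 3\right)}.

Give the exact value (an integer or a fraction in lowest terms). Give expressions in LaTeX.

Ratio r(k) = (k + 2)/(k + 4).
Gosper form: A/B · C(k+1)/C(k) with A=k + 2, B=k + 4, C=1.
Solve (k + 2)·f(k+1) − (k + 3)·f(k) = 1.
Bound: deg f ≤ 1.
Match coefficients ⇒ f(k) = k/2.
Then R = B(k−1)f/C = k*(k + 3)/2, so s_k = R(k)·t_k = -11*k/(2*k + 4).
Verify: -11/(k**2 + 5*k + 6) matches t_k.
Σ_(k=3)^(6) t_k = s_(7) − s_(3) = -77/18 − (-33/10) = -44/45.

Σ = -44/45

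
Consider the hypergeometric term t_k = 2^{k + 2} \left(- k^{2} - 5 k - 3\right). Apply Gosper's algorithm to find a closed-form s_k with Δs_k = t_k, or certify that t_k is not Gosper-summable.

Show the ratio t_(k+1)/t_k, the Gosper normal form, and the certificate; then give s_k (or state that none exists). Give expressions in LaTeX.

s_k = 2^{k + 2} \left(- k^{2} - k + 1\right)

Ratio r(k) = 2*(k**2 + 7*k + 9)/(k**2 + 5*k + 3).
Normal form (A,B,C) = (2, 1, k**2 + 5*k + 3).
f must satisfy (2)·f(k+1) − (1)·f(k) = k**2 + 5*k + 3.
Bound: deg f ≤ 2.
Coefficient equations give f(k) = k**2 + k - 1.
R(k) = B(k−1)·f(k)/C(k) = (k**2 + k - 1)/(k**2 + 5*k + 3); s_k = R·t_k = 2**(k + 2)*(-k**2 - k + 1).
Δs = 2**(k + 2)*(-k**2 - 5*k - 3), as required.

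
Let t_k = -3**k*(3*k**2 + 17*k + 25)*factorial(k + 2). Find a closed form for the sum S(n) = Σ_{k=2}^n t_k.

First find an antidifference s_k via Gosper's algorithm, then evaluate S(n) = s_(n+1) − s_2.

S(n) = -3*3**n*n*factorial(n + 3) - 9*3**n*factorial(n + 3) + 864

t_(k+1)/t_k = 3*(3*k**3 + 32*k**2 + 114*k + 135)/(3*k**2 + 17*k + 25).
Take A(k)=3*k + 9, B(k)=1, C(k)=k**2 + 17*k/3 + 25/3.
Need (3*k + 9)·f(k+1) − (1)·f(k) = k**2 + 17*k/3 + 25/3.
d = 1 from the (1,0,2) case.
Solve for f: f(k) = (k + 2)/3 (degree 1 ≤ 1).
So s_k = (B(k−1)f/C)·t_k = ((k + 2)/(3*k**2 + 17*k + 25))·t_k = -3**k*(k + 2)*factorial(k + 2).
s_(k+1) − s_k = -3**k*(3*k**2 + 17*k + 25)*factorial(k + 2) = t_k.
Telescope: S(n) = s_(n+1) − s_(2) = -3**(n + 1)*(n + 3)*factorial(n + 3) − (-864) = -3*3**n*n*factorial(n + 3) - 9*3**n*factorial(n + 3) + 864.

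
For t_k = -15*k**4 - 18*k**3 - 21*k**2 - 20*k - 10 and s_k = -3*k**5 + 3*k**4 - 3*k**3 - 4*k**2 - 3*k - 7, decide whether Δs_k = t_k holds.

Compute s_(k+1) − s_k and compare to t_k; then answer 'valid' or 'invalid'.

valid; difference matches t_k

s_(k+1) = -3*k**5 - 12*k**4 - 21*k**3 - 25*k**2 - 23*k - 17
s_(k+1) − s_k = -15*k**4 - 18*k**3 - 21*k**2 - 20*k - 10
(s_(k+1) − s_k) − t_k = 0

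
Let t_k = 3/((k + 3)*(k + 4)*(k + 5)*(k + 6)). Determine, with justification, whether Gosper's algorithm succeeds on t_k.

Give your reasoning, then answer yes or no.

The ratio is (k + 3)/(k + 7).
Gosper form: A/B · C(k+1)/C(k) with A=k + 3, B=k + 7, C=1.
f must satisfy (k + 3)·f(k+1) − (k + 6)·f(k) = 1.
Degrees (1,1,0) ⇒ d ≤ 3.
Match coefficients ⇒ f(k) = k*(k**2 + 12*k + 47)/180.
Then R = B(k−1)f/C = k*(k + 6)*(k**2 + 12*k + 47)/180, so s_k = R(k)·t_k = k*(k**2 + 12*k + 47)/(60*(k + 3)*(k + 4)*(k + 5)).
Verify: 3/(k**4 + 18*k**3 + 119*k**2 + 342*k + 360) matches t_k.

Yes. s_k = k*(k**2 + 12*k + 47)/(60*(k + 3)*(k + 4)*(k + 5)).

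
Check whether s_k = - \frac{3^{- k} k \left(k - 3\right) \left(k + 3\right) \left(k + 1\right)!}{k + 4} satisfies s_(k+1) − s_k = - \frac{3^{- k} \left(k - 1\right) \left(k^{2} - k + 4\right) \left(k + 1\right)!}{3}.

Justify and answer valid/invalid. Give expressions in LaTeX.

Invalid: residual \frac{3^{- k} \left(k^{4} + 2 k^{3} - 6 k^{2} + 25 k - 16\right) \left(k + 1\right)!}{3 \left(k + 4\right) \left(k + 5\right)} ≠ 0.

s_(k+1) = -(k - 2)*(k + 1)*(k + 4)*factorial(k + 2)/(3*3**k*(k + 5))
s_(k+1) − s_k = -(k**5 + 6*k**4 + 5*k**3 + 7*k**2 + 39*k - 64)*factorial(k + 1)/(3*3**k*(k + 4)*(k + 5))
(s_(k+1) − s_k) − t_k = (k**4 + 2*k**3 - 6*k**2 + 25*k - 16)*factorial(k + 1)/(3*3**k*(k + 4)*(k + 5))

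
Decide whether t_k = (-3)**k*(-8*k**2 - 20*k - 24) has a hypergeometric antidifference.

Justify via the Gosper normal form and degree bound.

Yes. s_k = (-3)**k*(2*k**2 + 2*k + 3).

Step 1: r(k) = 3*(-2*k**2 - 9*k - 13)/(2*k**2 + 5*k + 6).
Factor: A=-3; B=1; C=k**2 + 5*k/2 + 3.
Key eq: (-3)·f(k+1) = (1)·f(k) + (k**2 + 5*k/2 + 3).
d = 2 from the (0,0,2) case.
Match coefficients ⇒ f(k) = -(2*k**2 + 2*k + 3)/8.
Then R = B(k−1)f/C = -(2*k**2 + 2*k + 3)/(4*(2*k**2 + 5*k + 6)), so s_k = R(k)·t_k = (-3)**k*(2*k**2 + 2*k + 3).
Verify: (-3)**k*(-8*k**2 - 20*k - 24) matches t_k.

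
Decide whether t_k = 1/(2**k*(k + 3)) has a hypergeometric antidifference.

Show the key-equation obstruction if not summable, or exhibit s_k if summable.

Compute t_(k+1)/t_k: get (k + 3)/(2*(k + 4)).
A = k/2 + 3/2, B = k + 4, C = 1.
Key eq: (k/2 + 3/2)·f(k+1) = (k + 3)·f(k) + (1).
From deg A=1, deg B=1, deg C=0: d=-1.
Negative degree bound (-1): no f exists, t_k not Gosper-summable.

No — negative degree bound, so no certificate f.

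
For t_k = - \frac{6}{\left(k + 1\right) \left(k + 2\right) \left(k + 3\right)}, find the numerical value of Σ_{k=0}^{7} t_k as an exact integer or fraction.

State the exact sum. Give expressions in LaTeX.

Σ = -22/15

Compute t_(k+1)/t_k: get (k + 1)/(k + 4).
Gosper form: A/B · C(k+1)/C(k) with A=k + 1, B=k + 4, C=1.
f must satisfy (k + 1)·f(k+1) − (k + 3)·f(k) = 1.
deg f ≤ 2 (via 1,1,0).
Match coefficients ⇒ f(k) = k*(k + 3)/4.
Certificate R = B(k−1)f/C = k*(k + 3)**2/4 gives s_k = 3*k*(-k - 3)/(2*(k + 1)*(k + 2)).
Check: Δs_k = -6/(k**3 + 6*k**2 + 11*k + 6). ✓
Evaluate s at k=8 and k=0: -22/15 and 0; difference -22/15.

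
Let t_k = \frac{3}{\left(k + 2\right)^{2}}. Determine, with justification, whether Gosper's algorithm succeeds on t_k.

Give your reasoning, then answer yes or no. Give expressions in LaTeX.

r(k) = (k + 2)**2/(k + 3)**2 after simplifying.
Take A(k)=k**2 + 4*k + 4, B(k)=k**2 + 6*k + 9, C(k)=1.
f must satisfy (k**2 + 4*k + 4)·f(k+1) − (k**2 + 4*k + 4)·f(k) = 1.
Degrees (2,2,0) ⇒ d ≤ 0.
Generic f = c0 gives residual -1; -1 = 0 cannot hold, so t_k is not Gosper-summable.

No — the linear system for f has no solution.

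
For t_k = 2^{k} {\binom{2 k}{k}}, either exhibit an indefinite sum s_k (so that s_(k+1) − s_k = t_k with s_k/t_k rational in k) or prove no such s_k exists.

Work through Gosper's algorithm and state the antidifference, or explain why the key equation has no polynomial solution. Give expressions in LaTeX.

not Gosper-summable; s_k does not exist

r(k) = 4*(2*k + 1)/(k + 1) after simplifying.
A = 8*k + 4, B = k + 1, C = 1.
Key eq: (8*k + 4)·f(k+1) = (k)·f(k) + (1).
From deg A=1, deg B=1, deg C=0: d=-1.
Negative degree bound (-1): no f exists, t_k not Gosper-summable.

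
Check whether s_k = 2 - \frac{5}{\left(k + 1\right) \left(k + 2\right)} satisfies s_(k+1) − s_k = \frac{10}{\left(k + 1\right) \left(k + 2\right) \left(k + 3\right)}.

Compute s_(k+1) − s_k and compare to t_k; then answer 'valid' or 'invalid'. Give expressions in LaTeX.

s_(k+1) = 2 - 5/((k + 2)*(k + 3))
s_(k+1) − s_k = 10/(k**3 + 6*k**2 + 11*k + 6)
(s_(k+1) − s_k) − t_k = 0

valid (s_(k+1) − s_k reduces to t_k)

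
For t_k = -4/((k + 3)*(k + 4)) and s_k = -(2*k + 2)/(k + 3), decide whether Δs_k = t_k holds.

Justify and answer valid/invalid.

Valid — Δs_k = t_k.

s_(k+1) = 2*(-k - 2)/(k + 4)
s_(k+1) − s_k = -4/(k**2 + 7*k + 12)
(s_(k+1) − s_k) − t_k = 0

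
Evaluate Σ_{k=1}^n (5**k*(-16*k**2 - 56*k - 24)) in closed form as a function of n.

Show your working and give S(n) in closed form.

S(n) = -20*5**n*n**2 - 60*5**n*n - 20*5**n + 20

r(k) = 5*(2*k**2 + 11*k + 12)/(2*k**2 + 7*k + 3) after simplifying.
A = 5, B = 1, C = k**2 + 7*k/2 + 3/2.
Solve (5)·f(k+1) − (1)·f(k) = k**2 + 7*k/2 + 3/2.
deg f ≤ 2 (via 0,0,2).
Coefficient equations give f(k) = (k**2 + k - 1)/4.
Then R = B(k−1)f/C = (k**2 + k - 1)/(2*(k + 3)*(2*k + 1)), so s_k = R(k)·t_k = 4*5**k*(-k**2 - k + 1).
Check: Δs_k = 5**k*(-16*k**2 - 56*k - 24). ✓
s_(n+1) = 20*5**n*(-n**2 - 3*n - 1) and s_(1) = -20, so S(n) = -20*5**n*n**2 - 60*5**n*n - 20*5**n + 20.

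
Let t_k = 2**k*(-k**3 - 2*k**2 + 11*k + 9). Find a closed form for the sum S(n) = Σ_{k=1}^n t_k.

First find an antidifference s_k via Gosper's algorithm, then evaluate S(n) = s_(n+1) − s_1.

S(n) = -2*2**n*n**3 + 2*2**n*n**2 + 12*2**n*n + 10*2**n - 10

r(k) = 2*(k**3 + 5*k**2 - 4*k - 17)/(k**3 + 2*k**2 - 11*k - 9) after simplifying.
Gosper form: A/B · C(k+1)/C(k) with A=2, B=1, C=k**3 + 2*k**2 - 11*k - 9.
Key eq: (2)·f(k+1) = (1)·f(k) + (k**3 + 2*k**2 - 11*k - 9).
From deg A=0, deg B=0, deg C=3: d=3.
Solve for f: f(k) = k**3 - 4*k**2 - k - 1 (degree 3 ≤ 3).
So s_k = (B(k−1)f/C)·t_k = ((k**3 - 4*k**2 - k - 1)/(k**3 + 2*k**2 - 11*k - 9))·t_k = 2**k*(-k**3 + 4*k**2 + k + 1).
Δs = 2**k*(-k**3 - 2*k**2 + 11*k + 9), as required.
s_(n+1) = 2**(n + 1)*(-n**3 + n**2 + 6*n + 5) and s_(1) = 10, so S(n) = -2*2**n*n**3 + 2*2**n*n**2 + 12*2**n*n + 10*2**n - 10.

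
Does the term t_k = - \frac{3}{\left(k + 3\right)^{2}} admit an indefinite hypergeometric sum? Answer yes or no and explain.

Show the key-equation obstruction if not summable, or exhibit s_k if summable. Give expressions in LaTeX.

No — t_k has no hypergeometric antidifference.

r(k) = (k + 3)**2/(k + 4)**2 after simplifying.
Factor: A=k**2 + 6*k + 9; B=k**2 + 8*k + 16; C=1.
Key eq: (k**2 + 6*k + 9)·f(k+1) = (k**2 + 6*k + 9)·f(k) + (1).
Bound: deg f ≤ 0.
f = c0 ⇒ A·f(k+1) − B(k−1)·f(k) − C = -1. The system {-1 = 0} is inconsistent; no antidifference.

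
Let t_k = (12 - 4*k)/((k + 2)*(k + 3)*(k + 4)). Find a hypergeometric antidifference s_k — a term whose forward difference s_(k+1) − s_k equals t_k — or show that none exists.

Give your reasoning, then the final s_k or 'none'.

s_k = k*(k + 17)/(3*(k + 2)*(k + 3))

t_(k+1)/t_k = (k - 2)*(k + 2)/((k - 3)*(k + 5)).
Factor: A=k + 2; B=k + 5; C=k - 3.
Set up (k + 2)·f(k+1) − (k + 4)·f(k) − (k - 3) = 0.
Bound: deg f ≤ 2.
Match coefficients ⇒ f(k) = -k*(k + 17)/12.
So s_k = (B(k−1)f/C)·t_k = (-k*(k + 4)*(k + 17)/(12*(k - 3)))·t_k = k*(k + 17)/(3*(k + 2)*(k + 3)).
Check: Δs_k = 4*(3 - k)/(k**3 + 9*k**2 + 26*k + 24). ✓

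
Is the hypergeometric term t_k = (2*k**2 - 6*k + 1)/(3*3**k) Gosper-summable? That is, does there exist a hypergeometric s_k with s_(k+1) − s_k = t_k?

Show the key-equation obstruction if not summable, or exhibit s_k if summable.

The ratio is (2*k**2 - 2*k - 3)/(3*(2*k**2 - 6*k + 1)).
A = 1/3, B = 1, C = k**2 - 3*k + 1/2.
Key eq: (1/3)·f(k+1) = (1)·f(k) + (k**2 - 3*k + 1/2).
deg f ≤ 2 (via 0,0,2).
Match coefficients ⇒ f(k) = -3*k*(k - 2)/2.
So s_k = (B(k−1)f/C)·t_k = (-3*k*(k - 2)/(2*k**2 - 6*k + 1))·t_k = k*(2 - k)/3**k.
Check: Δs_k = (2*k**2 - 6*k + 1)/(3*3**k). ✓

Yes. s_k = k*(2 - k)/3**k.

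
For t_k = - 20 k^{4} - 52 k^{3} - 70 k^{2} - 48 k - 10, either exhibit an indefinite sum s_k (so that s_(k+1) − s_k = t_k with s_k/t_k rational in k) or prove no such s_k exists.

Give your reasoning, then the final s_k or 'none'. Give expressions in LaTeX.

s_k = k \left(- 4 k^{4} - 3 k^{3} - 4 k^{2} - 2 k + 3\right)

t_(k+1)/t_k = (10*k**4 + 66*k**3 + 173*k**2 + 212*k + 100)/(10*k**4 + 26*k**3 + 35*k**2 + 24*k + 5).
So A=1 and B=1, with C=k**4 + 13*k**3/5 + 7*k**2/2 + 12*k/5 + 1/2.
Solve (1)·f(k+1) − (1)·f(k) = k**4 + 13*k**3/5 + 7*k**2/2 + 12*k/5 + 1/2.
Degrees (0,0,4) ⇒ d ≤ 5.
A polynomial solution: f(k) = k*(k + 1)*(4*k**3 - k**2 + 5*k - 3)/20.
Certificate R = B(k−1)f/C = k*(4*k**3 - k**2 + 5*k - 3)/(2*(10*k**3 + 16*k**2 + 19*k + 5)) gives s_k = k*(-4*k**4 - 3*k**3 - 4*k**2 - 2*k + 3).
s_(k+1) − s_k = -20*k**4 - 52*k**3 - 70*k**2 - 48*k - 10 = t_k.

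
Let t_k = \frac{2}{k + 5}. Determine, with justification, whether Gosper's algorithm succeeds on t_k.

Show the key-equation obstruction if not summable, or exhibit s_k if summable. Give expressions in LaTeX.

No — key equation has no polynomial f.

Compute t_(k+1)/t_k: get (k + 5)/(k + 6).
Gosper form: A/B · C(k+1)/C(k) with A=k + 5, B=k + 6, C=1.
f must satisfy (k + 5)·f(k+1) − (k + 5)·f(k) = 1.
d = 0 from the (1,1,0) case.
Write f(k) = c0. Then LHS − RHS = -1, requiring -1 = 0: contradictory. No certificate.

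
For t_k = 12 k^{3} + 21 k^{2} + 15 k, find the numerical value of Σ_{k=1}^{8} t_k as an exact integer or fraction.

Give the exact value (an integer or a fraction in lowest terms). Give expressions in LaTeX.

Ratio r(k) = (4*k**3 + 19*k**2 + 31*k + 16)/(k*(4*k**2 + 7*k + 5)).
Factor: A=1; B=1; C=k**3 + 7*k**2/4 + 5*k/4.
Solve (1)·f(k+1) − (1)·f(k) = k**3 + 7*k**2/4 + 5*k/4.
deg f ≤ 4 (via 0,0,3).
Match coefficients ⇒ f(k) = k*(k - 1)*(3*k**2 + 4*k + 4)/12.
Get s_k = R·t_k = k*(3*k**3 + k**2 - 4) with R(k) = B(k−1)f(k)/C(k) = (k - 1)*(3*k**2 + 4*k + 4)/(3*(4*k**2 + 7*k + 5)).
Δs = 3*k*(4*k**2 + 7*k + 5), as required.
Telescoping: Σ = s_(9) − s_(1) = 20376 − (0) = 20376.

Σ = 20376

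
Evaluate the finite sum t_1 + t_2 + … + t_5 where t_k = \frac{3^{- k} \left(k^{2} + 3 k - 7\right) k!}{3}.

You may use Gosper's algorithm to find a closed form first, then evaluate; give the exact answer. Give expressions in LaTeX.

Σ = 665/81

The ratio is (k + 1)*(3*k + (k + 1)**2 - 4)/(3*(k**2 + 3*k - 7)).
Take A(k)=k/3 + 1/3, B(k)=1, C(k)=k**2 + 3*k - 7.
Need (k/3 + 1/3)·f(k+1) − (1)·f(k) = k**2 + 3*k - 7.
deg f ≤ 1 (via 1,0,2).
Coefficient equations give f(k) = 3*(k + 4).
Then R = B(k−1)f/C = 3*(k + 4)/(k**2 + 3*k - 7), so s_k = R(k)·t_k = (k + 4)*factorial(k)/3**k.
Verify: (k**2 + 3*k - 7)*factorial(k)/(3*3**k) matches t_k.
Telescoping: Σ = s_(6) − s_(1) = 800/81 − (5/3) = 665/81.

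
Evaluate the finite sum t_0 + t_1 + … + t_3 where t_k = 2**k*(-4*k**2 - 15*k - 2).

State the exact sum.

Σ = -900

Step 1: r(k) = 2*(4*k**2 + 23*k + 21)/(4*k**2 + 15*k + 2).
So A=2 and B=1, with C=k**2 + 15*k/4 + 1/2.
Need (2)·f(k+1) − (1)·f(k) = k**2 + 15*k/4 + 1/2.
From deg A=0, deg B=0, deg C=2: d=2.
Solve for f: f(k) = (4*k**2 - k - 4)/4 (degree 2 ≤ 2).
Get s_k = R·t_k = 2**k*(-4*k**2 + k + 4) with R(k) = B(k−1)f(k)/C(k) = (4*k**2 - k - 4)/(4*k**2 + 15*k + 2).
Δs = 2**k*(-4*k**2 - 15*k - 2), as required.
Σ_(k=0)^(3) t_k = s_(4) − s_(0) = -896 − (4) = -900.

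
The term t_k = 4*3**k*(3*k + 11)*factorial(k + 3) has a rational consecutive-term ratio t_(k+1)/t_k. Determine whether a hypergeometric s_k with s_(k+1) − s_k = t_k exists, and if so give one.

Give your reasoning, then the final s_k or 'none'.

t_(k+1)/t_k = 3*(k + 4)*(3*k + 14)/(3*k + 11).
Take A(k)=3*k + 12, B(k)=1, C(k)=k + 11/3.
Need (3*k + 12)·f(k+1) − (1)·f(k) = k + 11/3.
d = 0 from the (1,0,1) case.
Coefficient equations give f(k) = 1/3.
Certificate R = B(k−1)f/C = 1/(3*k + 11) gives s_k = 4*3**k*factorial(k + 3).
Verify: 4*3**k*(3*k + 11)*factorial(k + 3) matches t_k.

s_k = 4*3**k*factorial(k + 3)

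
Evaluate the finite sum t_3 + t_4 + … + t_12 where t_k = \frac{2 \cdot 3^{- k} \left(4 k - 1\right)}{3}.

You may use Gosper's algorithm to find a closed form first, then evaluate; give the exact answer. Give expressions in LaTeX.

The ratio is (4*k + 3)/(3*(4*k - 1)).
Normal form (A,B,C) = (1/3, 1, k - 1/4).
Solve (1/3)·f(k+1) − (1)·f(k) = k - 1/4.
From deg A=0, deg B=0, deg C=1: d=1.
A polynomial solution: f(k) = -3*(4*k + 1)/8.
Get s_k = R·t_k = (-4*k - 1)/3**k with R(k) = B(k−1)f(k)/C(k) = -3*(4*k + 1)/(2*(4*k - 1)).
s_(k+1) − s_k = 2*(4*k - 1)/(3*3**k) = t_k.
Telescoping: Σ = s_(13) − s_(3) = -53/1594323 − (-13/27) = 767584/1594323.

Σ = 767584/1594323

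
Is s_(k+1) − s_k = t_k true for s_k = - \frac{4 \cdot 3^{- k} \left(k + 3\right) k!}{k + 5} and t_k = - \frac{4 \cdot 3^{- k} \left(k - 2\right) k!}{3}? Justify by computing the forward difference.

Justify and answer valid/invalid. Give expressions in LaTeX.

Invalid: residual \frac{8 \cdot 3^{- k} \left(k^{2} + 3 k - 13\right) k!}{3 \left(k + 5\right) \left(k + 6\right)} ≠ 0.

s_(k+1) = -4*(k + 4)*factorial(k + 1)/(3*3**k*(k + 6))
s_(k+1) − s_k = -4*(k**3 + 7*k**2 + 2*k - 34)*factorial(k)/(3*3**k*(k + 5)*(k + 6))
(s_(k+1) − s_k) − t_k = 8*(k**2 + 3*k - 13)*factorial(k)/(3*3**k*(k + 5)*(k + 6))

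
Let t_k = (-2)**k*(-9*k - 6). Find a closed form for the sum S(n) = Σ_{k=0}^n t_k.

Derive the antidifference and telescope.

Compute t_(k+1)/t_k: get 2*(-3*k - 5)/(3*k + 2).
Factor: A=-2; B=1; C=k + 2/3.
Set up (-2)·f(k+1) − (1)·f(k) − (k + 2/3) = 0.
Bound: deg f ≤ 1.
A polynomial solution: f(k) = -k/3.
R(k) = B(k−1)·f(k)/C(k) = -k/(3*k + 2); s_k = R·t_k = 3*(-2)**k*k.
s_(k+1) − s_k = (-2)**k*(-9*k - 6) = t_k.
Evaluate: s_(n+1) = (-2)**(n + 1)*(3*n + 3); subtract s_(0) = 0 ⇒ S(n) = (-2)**(n + 1)*(3*n + 3).

S(n) = (-2)**(n + 1)*(3*n + 3)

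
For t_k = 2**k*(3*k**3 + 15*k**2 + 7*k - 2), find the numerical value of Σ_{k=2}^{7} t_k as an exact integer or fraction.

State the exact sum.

Σ = 345048

t_(k+1)/t_k = 2*(3*k**3 + 24*k**2 + 46*k + 23)/(3*k**3 + 15*k**2 + 7*k - 2).
A = 2, B = 1, C = k**3 + 5*k**2 + 7*k/3 - 2/3.
Key eq: (2)·f(k+1) = (1)·f(k) + (k**3 + 5*k**2 + 7*k/3 - 2/3).
deg f ≤ 3 (via 0,0,3).
Coefficient equations give f(k) = (3*k**3 - 3*k**2 + k - 4)/3.
Certificate R = B(k−1)f/C = (3*k**3 - 3*k**2 + k - 4)/(3*k**3 + 15*k**2 + 7*k - 2) gives s_k = 2**k*(3*k**3 - 3*k**2 + k - 4).
s_(k+1) − s_k = 2**k*(3*k**3 + 15*k**2 + 7*k - 2) = t_k.
Evaluate s at k=8 and k=2: 345088 and 40; difference 345048.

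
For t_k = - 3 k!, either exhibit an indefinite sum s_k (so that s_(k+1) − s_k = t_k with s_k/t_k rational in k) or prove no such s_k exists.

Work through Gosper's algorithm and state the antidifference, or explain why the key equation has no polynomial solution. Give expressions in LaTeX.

Compute t_(k+1)/t_k: get k + 1.
Gosper form: A/B · C(k+1)/C(k) with A=k + 1, B=1, C=1.
Set up (k + 1)·f(k+1) − (1)·f(k) − (1) = 0.
deg f ≤ -1 (via 1,0,0).
Negative degree bound (-1): no f exists, t_k not Gosper-summable.

none — t_k is not Gosper-summable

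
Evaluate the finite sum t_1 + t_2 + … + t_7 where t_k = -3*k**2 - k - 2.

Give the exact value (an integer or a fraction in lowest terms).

r(k) = (k + 3*(k + 1)**2 + 3)/(3*k**2 + k + 2) after simplifying.
Factor: A=1; B=1; C=k**2 + k/3 + 2/3.
Solve (1)·f(k+1) − (1)·f(k) = k**2 + k/3 + 2/3.
d = 3 from the (0,0,2) case.
Solve for f: f(k) = k*(k**2 - k + 2)/3 (degree 3 ≤ 3).
Certificate R = B(k−1)f/C = k*(k**2 - k + 2)/(3*k**2 + k + 2) gives s_k = k*(-k**2 + k - 2).
Δs = -3*k**2 - k - 2, as required.
Evaluate s at k=8 and k=1: -464 and -2; difference -462.

Σ = -462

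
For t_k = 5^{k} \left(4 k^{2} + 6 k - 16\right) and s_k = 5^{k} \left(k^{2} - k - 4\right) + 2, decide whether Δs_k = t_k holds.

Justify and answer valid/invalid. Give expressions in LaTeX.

s_(k+1) = 5**(k + 1)*(-k + (k + 1)**2 - 5) + 2
s_(k+1) − s_k = 5**k*(4*k**2 + 6*k - 16)
(s_(k+1) − s_k) − t_k = 0

valid (s_(k+1) − s_k reduces to t_k)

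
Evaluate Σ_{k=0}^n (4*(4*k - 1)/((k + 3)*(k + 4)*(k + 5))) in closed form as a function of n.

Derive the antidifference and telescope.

S(n) = (11*n**2 + 3*n - 8)/(6*(n**2 + 9*n + 20))

r(k) = (k + 3)*(4*k + 3)/((k + 6)*(4*k - 1)) after simplifying.
So A=k + 3 and B=k + 6, with C=k - 1/4.
Set up (k + 3)·f(k+1) − (k + 5)·f(k) − (k - 1/4) = 0.
From deg A=1, deg B=1, deg C=1: d=2.
Coefficient equations give f(k) = k*(11*k - 19)/96.
Then R = B(k−1)f/C = k*(k + 5)*(11*k - 19)/(24*(4*k - 1)), so s_k = R(k)·t_k = k*(11*k - 19)/(6*(k + 3)*(k + 4)).
Δs = 4*(4*k - 1)/(k**3 + 12*k**2 + 47*k + 60), as required.
Telescope: S(n) = s_(n+1) − s_(0) = (11*n**2 + 3*n - 8)/(6*(n**2 + 9*n + 20)) − (0) = (11*n**2 + 3*n - 8)/(6*(n**2 + 9*n + 20)).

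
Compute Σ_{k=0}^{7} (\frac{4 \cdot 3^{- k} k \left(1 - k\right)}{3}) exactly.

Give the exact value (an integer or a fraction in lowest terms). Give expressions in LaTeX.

Ratio r(k) = (k + 1)/(3*(k - 1)).
Factor: A=1/3; B=1; C=k**2 - k.
Solve (1/3)·f(k+1) − (1)·f(k) = k**2 - k.
Bound: deg f ≤ 2.
Coefficient equations give f(k) = -3*(2*k**2 + 1)/4.
Get s_k = R·t_k = (2*k**2 + 1)/3**k with R(k) = B(k−1)f(k)/C(k) = -3*(2*k**2 + 1)/(4*k*(k - 1)).
Verify: 4*k*(1 - k)/(3*3**k) matches t_k.
Evaluate s at k=8 and k=0: 43/2187 and 1; difference -2144/2187.

Σ = -2144/2187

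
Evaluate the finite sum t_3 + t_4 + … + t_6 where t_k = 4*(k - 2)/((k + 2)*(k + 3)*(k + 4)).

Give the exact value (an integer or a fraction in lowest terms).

The ratio is (k - 1)*(k + 2)/((k - 2)*(k + 5)).
Gosper form: A/B · C(k+1)/C(k) with A=k + 2, B=k + 5, C=k - 2.
Set up (k + 2)·f(k+1) − (k + 4)·f(k) − (k - 2) = 0.
Bound: deg f ≤ 2.
Coefficient equations give f(k) = -k.
Certificate R = B(k−1)f/C = -k*(k + 4)/(k - 2) gives s_k = -4*k/((k + 2)*(k + 3)).
Check: Δs_k = 4*(k - 2)/(k**3 + 9*k**2 + 26*k + 24). ✓
Σ_(k=3)^(6) t_k = s_(7) − s_(3) = -14/45 − (-2/5) = 4/45.

Σ = 4/45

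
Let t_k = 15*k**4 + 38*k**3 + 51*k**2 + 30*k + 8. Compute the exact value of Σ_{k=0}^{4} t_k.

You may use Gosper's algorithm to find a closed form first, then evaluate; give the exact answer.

Ratio r(k) = (15*k**4 + 98*k**3 + 255*k**2 + 306*k + 142)/(15*k**4 + 38*k**3 + 51*k**2 + 30*k + 8).
Gosper form: A/B · C(k+1)/C(k) with A=1, B=1, C=k**4 + 38*k**3/15 + 17*k**2/5 + 2*k + 8/15.
Need (1)·f(k+1) − (1)·f(k) = k**4 + 38*k**3/15 + 17*k**2/5 + 2*k + 8/15.
deg f ≤ 5 (via 0,0,4).
Solve for f: f(k) = k*(3*k**4 + 2*k**3 + 3*k**2 - k + 1)/15 (degree 5 ≤ 5).
Get s_k = R·t_k = k*(3*k**4 + 2*k**3 + 3*k**2 - k + 1) with R(k) = B(k−1)f(k)/C(k) = k*(3*k**4 + 2*k**3 + 3*k**2 - k + 1)/(15*k**4 + 38*k**3 + 51*k**2 + 30*k + 8).
Verify: 15*k**4 + 38*k**3 + 51*k**2 + 30*k + 8 matches t_k.
Sum = s_(5) − s_(0); s_(5) = 10980, s_(0) = 0 ⇒ 10980.

Σ = 10980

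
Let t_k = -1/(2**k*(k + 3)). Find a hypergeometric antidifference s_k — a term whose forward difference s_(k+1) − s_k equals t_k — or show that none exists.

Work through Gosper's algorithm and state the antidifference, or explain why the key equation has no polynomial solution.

none — t_k is not Gosper-summable

Step 1: r(k) = (k + 3)/(2*(k + 4)).
Factor: A=k/2 + 3/2; B=k + 4; C=1.
f must satisfy (k/2 + 3/2)·f(k+1) − (k + 3)·f(k) = 1.
Bound: deg f ≤ -1.
Negative degree bound (-1): no f exists, t_k not Gosper-summable.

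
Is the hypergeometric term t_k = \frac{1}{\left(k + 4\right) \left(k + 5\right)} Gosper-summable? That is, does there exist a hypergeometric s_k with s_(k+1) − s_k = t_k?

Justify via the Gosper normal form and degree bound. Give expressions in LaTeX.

Yes. s_k = \frac{k}{4 \left(k + 4\right)}.

Step 1: r(k) = (k + 4)/(k + 6).
A = k + 4, B = k + 6, C = 1.
Need (k + 4)·f(k+1) − (k + 5)·f(k) = 1.
From deg A=1, deg B=1, deg C=0: d=1.
Solve for f: f(k) = k/4 (degree 1 ≤ 1).
Then R = B(k−1)f/C = k*(k + 5)/4, so s_k = R(k)·t_k = k/(4*(k + 4)).
s_(k+1) − s_k = 1/(k**2 + 9*k + 20) = t_k.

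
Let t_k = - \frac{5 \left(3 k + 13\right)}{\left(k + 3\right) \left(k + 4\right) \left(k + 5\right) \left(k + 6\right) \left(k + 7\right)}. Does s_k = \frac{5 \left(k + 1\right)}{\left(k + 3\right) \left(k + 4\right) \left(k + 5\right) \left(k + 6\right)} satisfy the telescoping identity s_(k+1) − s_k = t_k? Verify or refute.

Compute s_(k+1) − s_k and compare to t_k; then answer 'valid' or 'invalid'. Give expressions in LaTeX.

s_(k+1) = 5*(k + 2)/((k + 4)*(k + 5)*(k + 6)*(k + 7))
s_(k+1) − s_k = 5*(-3*k - 1)/(k**5 + 25*k**4 + 245*k**3 + 1175*k**2 + 2754*k + 2520)
(s_(k+1) − s_k) − t_k = 60/(k**5 + 25*k**4 + 245*k**3 + 1175*k**2 + 2754*k + 2520)

Invalid: residual \frac{60}{k^{5} + 25 k^{4} + 245 k^{3} + 1175 k^{2} + 2754 k + 2520} ≠ 0.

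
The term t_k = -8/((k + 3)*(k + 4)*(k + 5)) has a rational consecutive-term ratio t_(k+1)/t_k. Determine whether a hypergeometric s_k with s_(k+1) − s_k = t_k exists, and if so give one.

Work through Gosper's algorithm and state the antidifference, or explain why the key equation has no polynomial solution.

s_k = k*(-k - 7)/(3*(k + 3)*(k + 4))

Ratio r(k) = (k + 3)/(k + 6).
Normal form (A,B,C) = (k + 3, k + 6, 1).
Set up (k + 3)·f(k+1) − (k + 5)·f(k) − (1) = 0.
deg f ≤ 2 (via 1,1,0).
Solving with deg f ≤ 2: f(k) = k*(k + 7)/24.
So s_k = (B(k−1)f/C)·t_k = (k*(k + 5)*(k + 7)/24)·t_k = k*(-k - 7)/(3*(k + 3)*(k + 4)).
Check: Δs_k = -8/(k**3 + 12*k**2 + 47*k + 60). ✓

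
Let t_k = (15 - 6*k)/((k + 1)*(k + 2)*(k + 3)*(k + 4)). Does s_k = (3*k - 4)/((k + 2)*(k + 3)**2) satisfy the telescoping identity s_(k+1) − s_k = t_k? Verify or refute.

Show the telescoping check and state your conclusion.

Invalid: residual 2*(9*k**2 + 11*k - 61)/(k**6 + 17*k**5 + 117*k**4 + 415*k**3 + 794*k**2 + 768*k + 288) ≠ 0.

s_(k+1) = (3*k - 1)/((k + 3)*(k + 4)**2)
s_(k+1) − s_k = (-6*k**2 - 3*k + 58)/(k**5 + 16*k**4 + 101*k**3 + 314*k**2 + 480*k + 288)
(s_(k+1) − s_k) − t_k = 2*(9*k**2 + 11*k - 61)/(k**6 + 17*k**5 + 117*k**4 + 415*k**3 + 794*k**2 + 768*k + 288)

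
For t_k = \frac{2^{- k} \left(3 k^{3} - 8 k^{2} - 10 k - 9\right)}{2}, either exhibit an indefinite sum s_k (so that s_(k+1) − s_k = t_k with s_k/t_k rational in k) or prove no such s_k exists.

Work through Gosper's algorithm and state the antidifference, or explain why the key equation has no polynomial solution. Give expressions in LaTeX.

s_k = 2^{- k} \left(- 3 k^{3} - k^{2} - k + 4\right)

Compute t_(k+1)/t_k: get (3*k**3 + k**2 - 17*k - 24)/(2*(3*k**3 - 8*k**2 - 10*k - 9)).
Normal form (A,B,C) = (1/2, 1, k**3 - 8*k**2/3 - 10*k/3 - 3).
f must satisfy (1/2)·f(k+1) − (1)·f(k) = k**3 - 8*k**2/3 - 10*k/3 - 3.
Degrees (0,0,3) ⇒ d ≤ 3.
Solving with deg f ≤ 3: f(k) = -2*(3*k**3 + k**2 + k - 4)/3.
Certificate R = B(k−1)f/C = -2*(3*k**3 + k**2 + k - 4)/(3*k**3 - 8*k**2 - 10*k - 9) gives s_k = (-3*k**3 - k**2 - k + 4)/2**k.
Check: Δs_k = (3*k**3 - 8*k**2 - 10*k - 9)/(2*2**k). ✓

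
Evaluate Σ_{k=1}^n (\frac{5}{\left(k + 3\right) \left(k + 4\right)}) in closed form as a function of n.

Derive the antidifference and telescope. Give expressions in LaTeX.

r(k) = (k + 3)/(k + 5) after simplifying.
Factor: A=k + 3; B=k + 5; C=1.
Key eq: (k + 3)·f(k+1) = (k + 4)·f(k) + (1).
Degrees (1,1,0) ⇒ d ≤ 1.
Solve for f: f(k) = k/3 (degree 1 ≤ 1).
Then R = B(k−1)f/C = k*(k + 4)/3, so s_k = R(k)·t_k = 5*k/(3*(k + 3)).
Verify: 5/(k**2 + 7*k + 12) matches t_k.
s_(n+1) = 5*(n + 1)/(3*(n + 4)) and s_(1) = 5/12, so S(n) = 5*n/(4*(n + 4)).

S(n) = \frac{5 n}{4 \left(n + 4\right)}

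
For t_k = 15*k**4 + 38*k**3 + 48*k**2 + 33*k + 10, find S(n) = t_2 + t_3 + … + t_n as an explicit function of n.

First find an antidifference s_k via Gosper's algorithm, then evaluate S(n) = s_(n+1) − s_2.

Step 1: r(k) = (15*k**4 + 98*k**3 + 252*k**2 + 303*k + 144)/(15*k**4 + 38*k**3 + 48*k**2 + 33*k + 10).
Take A(k)=1, B(k)=1, C(k)=k**4 + 38*k**3/15 + 16*k**2/5 + 11*k/5 + 2/3.
Set up (1)·f(k+1) − (1)·f(k) − (k**4 + 38*k**3/15 + 16*k**2/5 + 11*k/5 + 2/3) = 0.
From deg A=0, deg B=0, deg C=4: d=5.
Match coefficients ⇒ f(k) = k*(3*k**4 + 2*k**3 + 2*k**2 + 2*k + 1)/15.
Get s_k = R·t_k = k*(3*k**4 + 2*k**3 + 2*k**2 + 2*k + 1) with R(k) = B(k−1)f(k)/C(k) = k*(3*k**4 + 2*k**3 + 2*k**2 + 2*k + 1)/((k**2 + k + 1)*(15*k**2 + 23*k + 10)).
Δs = 15*k**4 + 38*k**3 + 48*k**2 + 33*k + 10, as required.
Σ_(k=2)^n t_k = s_(n+1) − s_(2) = (3*n**5 + 17*n**4 + 40*n**3 + 50*n**2 + 34*n + 10) − (154), i.e. 3*n**5 + 17*n**4 + 40*n**3 + 50*n**2 + 34*n - 144.

S(n) = 3*n**5 + 17*n**4 + 40*n**3 + 50*n**2 + 34*n - 144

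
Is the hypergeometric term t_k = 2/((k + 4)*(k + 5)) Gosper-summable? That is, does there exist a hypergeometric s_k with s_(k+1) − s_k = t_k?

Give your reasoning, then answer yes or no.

Yes. s_k = k/(2*(k + 4)).

Ratio r(k) = (k + 4)/(k + 6).
Factor: A=k + 4; B=k + 6; C=1.
Set up (k + 4)·f(k+1) − (k + 5)·f(k) − (1) = 0.
From deg A=1, deg B=1, deg C=0: d=1.
Coefficient equations give f(k) = k/4.
R(k) = B(k−1)·f(k)/C(k) = k*(k + 5)/4; s_k = R·t_k = k/(2*(k + 4)).
Check: Δs_k = 2/(k**2 + 9*k + 20). ✓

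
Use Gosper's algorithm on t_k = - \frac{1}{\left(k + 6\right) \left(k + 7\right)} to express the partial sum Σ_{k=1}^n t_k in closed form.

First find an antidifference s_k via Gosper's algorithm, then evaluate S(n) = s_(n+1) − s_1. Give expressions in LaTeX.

S(n) = - \frac{n}{7 n + 49}

The ratio is (k + 6)/(k + 8).
So A=k + 6 and B=k + 8, with C=1.
Set up (k + 6)·f(k+1) − (k + 7)·f(k) − (1) = 0.
From deg A=1, deg B=1, deg C=0: d=1.
Coefficient equations give f(k) = k/6.
So s_k = (B(k−1)f/C)·t_k = (k*(k + 7)/6)·t_k = -k/(6*k + 36).
s_(k+1) − s_k = -1/(k**2 + 13*k + 42) = t_k.
Evaluate: s_(n+1) = (-n - 1)/(6*(n + 7)); subtract s_(1) = -1/42 ⇒ S(n) = -n/(7*n + 49).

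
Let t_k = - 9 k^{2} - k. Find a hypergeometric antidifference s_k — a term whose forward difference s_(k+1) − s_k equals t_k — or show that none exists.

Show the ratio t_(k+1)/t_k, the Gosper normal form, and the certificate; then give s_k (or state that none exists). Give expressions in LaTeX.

Compute t_(k+1)/t_k: get (k + 9*(k + 1)**2 + 1)/(k*(9*k + 1)).
Gosper form: A/B · C(k+1)/C(k) with A=1, B=1, C=k**2 + k/9.
Need (1)·f(k+1) − (1)·f(k) = k**2 + k/9.
From deg A=0, deg B=0, deg C=2: d=3.
Match coefficients ⇒ f(k) = k*(k - 1)*(3*k - 1)/9.
Certificate R = B(k−1)f/C = (k - 1)*(3*k - 1)/(9*k + 1) gives s_k = k*(-3*k**2 + 4*k - 1).
Verify: k*(-9*k - 1) matches t_k.

s_k = k \left(- 3 k^{2} + 4 k - 1\right)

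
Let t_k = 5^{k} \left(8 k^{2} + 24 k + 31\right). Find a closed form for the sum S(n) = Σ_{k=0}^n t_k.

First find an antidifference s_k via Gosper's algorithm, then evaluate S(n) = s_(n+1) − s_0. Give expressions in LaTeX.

S(n) = 10 \cdot 5^{n} n^{2} + 25 \cdot 5^{n} n + 35 \cdot 5^{n} - 4

The ratio is 5*(8*k**2 + 40*k + 63)/(8*k**2 + 24*k + 31).
Normal form (A,B,C) = (5, 1, k**2 + 3*k + 31/8).
Set up (5)·f(k+1) − (1)·f(k) − (k**2 + 3*k + 31/8) = 0.
Bound: deg f ≤ 2.
Match coefficients ⇒ f(k) = (2*k**2 + k + 4)/8.
So s_k = (B(k−1)f/C)·t_k = ((2*k**2 + k + 4)/(8*k**2 + 24*k + 31))·t_k = 5**k*(2*k**2 + k + 4).
Δs = 5**k*(8*k**2 + 24*k + 31), as required.
Σ_(k=0)^n t_k = s_(n+1) − s_(0) = (5**(n + 1)*(2*n**2 + 5*n + 7)) − (4), i.e. 10*5**n*n**2 + 25*5**n*n + 35*5**n - 4.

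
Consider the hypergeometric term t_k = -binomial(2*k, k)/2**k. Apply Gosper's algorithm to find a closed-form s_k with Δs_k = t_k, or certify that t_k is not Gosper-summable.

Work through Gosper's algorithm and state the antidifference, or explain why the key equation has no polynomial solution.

r(k) = (2*k + 1)/(k + 1) after simplifying.
Gosper form: A/B · C(k+1)/C(k) with A=2*k + 1, B=k + 1, C=1.
Need (2*k + 1)·f(k+1) − (k)·f(k) = 1.
Degrees (1,1,0) ⇒ d ≤ -1.
deg f ≤ -1 is impossible — no certificate.

none (Gosper's algorithm certifies no s_k)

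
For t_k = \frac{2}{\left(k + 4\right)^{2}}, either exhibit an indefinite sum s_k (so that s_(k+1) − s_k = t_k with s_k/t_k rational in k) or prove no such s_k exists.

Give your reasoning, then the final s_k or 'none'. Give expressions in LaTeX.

Step 1: r(k) = (k + 4)**2/(k + 5)**2.
Take A(k)=k**2 + 8*k + 16, B(k)=k**2 + 10*k + 25, C(k)=1.
Set up (k**2 + 8*k + 16)·f(k+1) − (k**2 + 8*k + 16)·f(k) − (1) = 0.
Bound: deg f ≤ 0.
Generic f = c0 gives residual -1; -1 = 0 cannot hold, so t_k is not Gosper-summable.

none — t_k is not Gosper-summable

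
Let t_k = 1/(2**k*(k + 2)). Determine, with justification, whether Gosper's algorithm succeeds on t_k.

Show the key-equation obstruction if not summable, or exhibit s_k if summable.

r(k) = (k + 2)/(2*(k + 3)) after simplifying.
So A=k/2 + 1 and B=k + 3, with C=1.
Solve (k/2 + 1)·f(k+1) − (k + 2)·f(k) = 1.
From deg A=1, deg B=1, deg C=0: d=-1.
d = -1 < 0 ⇒ no nonzero polynomial f; not summable.

No; the degree bound rules out any f.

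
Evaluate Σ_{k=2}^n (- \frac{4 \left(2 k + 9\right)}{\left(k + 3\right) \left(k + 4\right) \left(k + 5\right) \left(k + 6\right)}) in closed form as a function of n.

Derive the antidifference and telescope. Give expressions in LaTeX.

S(n) = \frac{4 \left(- n^{2} - 10 n + 11\right)}{35 \left(n^{2} + 10 n + 24\right)}

The ratio is (k + 3)*(2*k + 11)/((k + 7)*(2*k + 9)).
Factor: A=k + 3; B=k + 7; C=k + 9/2.
Need (k + 3)·f(k+1) − (k + 6)·f(k) = k + 9/2.
Bound: deg f ≤ 3.
Solve for f: f(k) = k*(k + 4)*(k + 8)/30 (degree 3 ≤ 3).
Then R = B(k−1)f/C = k*(k + 4)*(k + 6)*(k + 8)/(15*(2*k + 9)), so s_k = R(k)·t_k = 4*k*(-k - 8)/(15*(k**2 + 8*k + 15)).
Check: Δs_k = 4*(-2*k - 9)/(k**4 + 18*k**3 + 119*k**2 + 342*k + 360). ✓
Σ_(k=2)^n t_k = s_(n+1) − s_(2) = (4*(-n**2 - 10*n - 9)/(15*(n**2 + 10*n + 24))) − (-16/105), i.e. 4*(-n**2 - 10*n + 11)/(35*(n**2 + 10*n + 24)).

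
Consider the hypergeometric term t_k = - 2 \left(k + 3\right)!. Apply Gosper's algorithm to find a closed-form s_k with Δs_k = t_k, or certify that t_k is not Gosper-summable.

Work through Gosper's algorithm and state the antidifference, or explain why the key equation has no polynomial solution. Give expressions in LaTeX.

Compute t_(k+1)/t_k: get k + 4.
Factor: A=k + 4; B=1; C=1.
Need (k + 4)·f(k+1) − (1)·f(k) = 1.
Degrees (1,0,0) ⇒ d ≤ -1.
deg f ≤ -1 is impossible — no certificate.

none (Gosper's algorithm certifies no s_k)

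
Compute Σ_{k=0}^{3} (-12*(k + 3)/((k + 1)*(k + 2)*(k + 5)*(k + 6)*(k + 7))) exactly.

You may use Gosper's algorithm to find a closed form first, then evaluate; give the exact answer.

Ratio r(k) = (k + 1)*(k + 4)*(k + 5)/((k + 3)**2*(k + 8)).
So A=k + 1 and B=k + 8, with C=k**3 + 10*k**2 + 33*k + 36.
Need (k + 1)·f(k+1) − (k + 7)·f(k) = k**3 + 10*k**2 + 33*k + 36.
deg f ≤ 6 (via 1,1,3).
Match coefficients ⇒ f(k) = k*(k + 2)*(k + 3)*(k + 4)*(k**2 + 12*k + 41)/90.
Get s_k = R·t_k = 2*k*(-k**2 - 12*k - 41)/(15*(k**3 + 12*k**2 + 41*k + 30)) with R(k) = B(k−1)f(k)/C(k) = k*(k + 2)*(k + 7)*(k**2 + 12*k + 41)/(90*(k + 3)).
Δs = 12*(-k - 3)/(k**5 + 21*k**4 + 163*k**3 + 567*k**2 + 844*k + 420), as required.
Σ_(k=0)^(3) t_k = s_(4) − s_(0) = -28/225 − (0) = -28/225.

Σ = -28/225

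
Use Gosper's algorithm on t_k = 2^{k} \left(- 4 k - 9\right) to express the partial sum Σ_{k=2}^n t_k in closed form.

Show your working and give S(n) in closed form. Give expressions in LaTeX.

Compute t_(k+1)/t_k: get 2*(4*k + 13)/(4*k + 9).
Factor: A=2; B=1; C=k + 9/4.
Set up (2)·f(k+1) − (1)·f(k) − (k + 9/4) = 0.
deg f ≤ 1 (via 0,0,1).
Match coefficients ⇒ f(k) = (4*k + 1)/4.
Get s_k = R·t_k = 2**k*(-4*k - 1) with R(k) = B(k−1)f(k)/C(k) = (4*k + 1)/(4*k + 9).
Verify: 2**k*(-4*k - 9) matches t_k.
s_(n+1) = 2**(n + 1)*(-4*n - 5) and s_(2) = -36, so S(n) = -8*2**n*n - 10*2**n + 36.

S(n) = - 8 \cdot 2^{n} n - 10 \cdot 2^{n} + 36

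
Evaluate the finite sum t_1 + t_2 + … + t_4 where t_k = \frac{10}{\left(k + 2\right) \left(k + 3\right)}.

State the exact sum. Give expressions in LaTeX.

Step 1: r(k) = (k + 2)/(k + 4).
Take A(k)=k + 2, B(k)=k + 4, C(k)=1.
Solve (k + 2)·f(k+1) − (k + 3)·f(k) = 1.
deg f ≤ 1 (via 1,1,0).
A polynomial solution: f(k) = k/2.
Certificate R = B(k−1)f/C = k*(k + 3)/2 gives s_k = 5*k/(k + 2).
Δs = 10/(k**2 + 5*k + 6), as required.
Evaluate s at k=5 and k=1: 25/7 and 5/3; difference 40/21.

Σ = 40/21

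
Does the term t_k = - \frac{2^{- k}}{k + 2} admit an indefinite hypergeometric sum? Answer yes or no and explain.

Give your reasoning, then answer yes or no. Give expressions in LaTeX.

Ratio r(k) = (k + 2)/(2*(k + 3)).
A = k/2 + 1, B = k + 3, C = 1.
f must satisfy (k/2 + 1)·f(k+1) − (k + 2)·f(k) = 1.
Bound: deg f ≤ -1.
deg f ≤ -1 is impossible — no certificate.

No. Not Gosper-summable.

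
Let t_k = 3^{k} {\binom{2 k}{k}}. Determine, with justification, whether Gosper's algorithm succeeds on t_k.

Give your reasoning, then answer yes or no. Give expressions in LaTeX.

No — t_k has no hypergeometric antidifference.

Compute t_(k+1)/t_k: get 6*(2*k + 1)/(k + 1).
Factor: A=12*k + 6; B=k + 1; C=1.
f must satisfy (12*k + 6)·f(k+1) − (k)·f(k) = 1.
From deg A=1, deg B=1, deg C=0: d=-1.
Bound -1 < 0, so the key equation has no polynomial solution.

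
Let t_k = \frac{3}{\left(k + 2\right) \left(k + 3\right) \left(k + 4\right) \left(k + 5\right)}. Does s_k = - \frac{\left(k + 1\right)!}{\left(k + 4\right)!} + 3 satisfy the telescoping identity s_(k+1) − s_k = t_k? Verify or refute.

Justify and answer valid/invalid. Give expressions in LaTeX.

s_(k+1) = -factorial(k + 2)/factorial(k + 5) + 3
s_(k+1) − s_k = 3/((k + 2)*(k + 3)*(k + 4)*(k + 5))
(s_(k+1) − s_k) − t_k = 0

Valid — Δs_k = t_k.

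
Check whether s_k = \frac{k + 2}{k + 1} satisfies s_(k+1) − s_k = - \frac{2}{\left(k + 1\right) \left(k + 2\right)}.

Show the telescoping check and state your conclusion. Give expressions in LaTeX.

Invalid: residual \frac{1}{k^{2} + 3 k + 2} ≠ 0.

s_(k+1) = (k + 3)/(k + 2)
s_(k+1) − s_k = -1/(k**2 + 3*k + 2)
(s_(k+1) − s_k) − t_k = 1/(k**2 + 3*k + 2)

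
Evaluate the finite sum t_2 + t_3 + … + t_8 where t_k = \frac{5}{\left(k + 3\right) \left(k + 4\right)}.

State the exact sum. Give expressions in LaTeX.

The ratio is (k + 3)/(k + 5).
Gosper form: A/B · C(k+1)/C(k) with A=k + 3, B=k + 5, C=1.
Set up (k + 3)·f(k+1) − (k + 4)·f(k) − (1) = 0.
Bound: deg f ≤ 1.
Match coefficients ⇒ f(k) = k/3.
Then R = B(k−1)f/C = k*(k + 4)/3, so s_k = R(k)·t_k = 5*k/(3*(k + 3)).
Verify: 5/(k**2 + 7*k + 12) matches t_k.
Sum = s_(9) − s_(2); s_(9) = 5/4, s_(2) = 2/3 ⇒ 7/12.

Σ = 7/12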